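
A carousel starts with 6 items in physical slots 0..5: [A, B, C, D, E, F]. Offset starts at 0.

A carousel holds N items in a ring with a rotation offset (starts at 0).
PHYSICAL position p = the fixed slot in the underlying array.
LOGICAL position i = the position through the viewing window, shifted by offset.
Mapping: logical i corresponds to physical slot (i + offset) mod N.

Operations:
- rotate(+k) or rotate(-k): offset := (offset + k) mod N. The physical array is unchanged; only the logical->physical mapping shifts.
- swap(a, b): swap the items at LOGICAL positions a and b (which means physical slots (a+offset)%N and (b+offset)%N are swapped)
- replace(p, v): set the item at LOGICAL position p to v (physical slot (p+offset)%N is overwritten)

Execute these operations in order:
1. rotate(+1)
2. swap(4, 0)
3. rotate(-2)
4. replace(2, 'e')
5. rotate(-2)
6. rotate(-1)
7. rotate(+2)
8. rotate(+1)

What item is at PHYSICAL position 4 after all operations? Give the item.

After op 1 (rotate(+1)): offset=1, physical=[A,B,C,D,E,F], logical=[B,C,D,E,F,A]
After op 2 (swap(4, 0)): offset=1, physical=[A,F,C,D,E,B], logical=[F,C,D,E,B,A]
After op 3 (rotate(-2)): offset=5, physical=[A,F,C,D,E,B], logical=[B,A,F,C,D,E]
After op 4 (replace(2, 'e')): offset=5, physical=[A,e,C,D,E,B], logical=[B,A,e,C,D,E]
After op 5 (rotate(-2)): offset=3, physical=[A,e,C,D,E,B], logical=[D,E,B,A,e,C]
After op 6 (rotate(-1)): offset=2, physical=[A,e,C,D,E,B], logical=[C,D,E,B,A,e]
After op 7 (rotate(+2)): offset=4, physical=[A,e,C,D,E,B], logical=[E,B,A,e,C,D]
After op 8 (rotate(+1)): offset=5, physical=[A,e,C,D,E,B], logical=[B,A,e,C,D,E]

Answer: E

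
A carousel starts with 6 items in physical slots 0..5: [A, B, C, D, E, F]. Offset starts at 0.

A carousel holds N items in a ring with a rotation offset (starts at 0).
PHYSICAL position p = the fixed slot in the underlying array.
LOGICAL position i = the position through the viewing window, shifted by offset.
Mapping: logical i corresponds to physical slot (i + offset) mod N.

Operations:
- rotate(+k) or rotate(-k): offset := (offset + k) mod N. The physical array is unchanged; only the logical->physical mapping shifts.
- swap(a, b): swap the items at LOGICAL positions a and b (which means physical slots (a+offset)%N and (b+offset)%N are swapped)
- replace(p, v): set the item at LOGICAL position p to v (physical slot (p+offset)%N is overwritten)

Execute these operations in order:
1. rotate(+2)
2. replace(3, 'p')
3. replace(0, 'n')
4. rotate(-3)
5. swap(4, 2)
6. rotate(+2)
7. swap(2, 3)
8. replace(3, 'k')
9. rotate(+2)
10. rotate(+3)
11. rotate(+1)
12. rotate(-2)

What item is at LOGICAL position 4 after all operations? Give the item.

Answer: E

Derivation:
After op 1 (rotate(+2)): offset=2, physical=[A,B,C,D,E,F], logical=[C,D,E,F,A,B]
After op 2 (replace(3, 'p')): offset=2, physical=[A,B,C,D,E,p], logical=[C,D,E,p,A,B]
After op 3 (replace(0, 'n')): offset=2, physical=[A,B,n,D,E,p], logical=[n,D,E,p,A,B]
After op 4 (rotate(-3)): offset=5, physical=[A,B,n,D,E,p], logical=[p,A,B,n,D,E]
After op 5 (swap(4, 2)): offset=5, physical=[A,D,n,B,E,p], logical=[p,A,D,n,B,E]
After op 6 (rotate(+2)): offset=1, physical=[A,D,n,B,E,p], logical=[D,n,B,E,p,A]
After op 7 (swap(2, 3)): offset=1, physical=[A,D,n,E,B,p], logical=[D,n,E,B,p,A]
After op 8 (replace(3, 'k')): offset=1, physical=[A,D,n,E,k,p], logical=[D,n,E,k,p,A]
After op 9 (rotate(+2)): offset=3, physical=[A,D,n,E,k,p], logical=[E,k,p,A,D,n]
After op 10 (rotate(+3)): offset=0, physical=[A,D,n,E,k,p], logical=[A,D,n,E,k,p]
After op 11 (rotate(+1)): offset=1, physical=[A,D,n,E,k,p], logical=[D,n,E,k,p,A]
After op 12 (rotate(-2)): offset=5, physical=[A,D,n,E,k,p], logical=[p,A,D,n,E,k]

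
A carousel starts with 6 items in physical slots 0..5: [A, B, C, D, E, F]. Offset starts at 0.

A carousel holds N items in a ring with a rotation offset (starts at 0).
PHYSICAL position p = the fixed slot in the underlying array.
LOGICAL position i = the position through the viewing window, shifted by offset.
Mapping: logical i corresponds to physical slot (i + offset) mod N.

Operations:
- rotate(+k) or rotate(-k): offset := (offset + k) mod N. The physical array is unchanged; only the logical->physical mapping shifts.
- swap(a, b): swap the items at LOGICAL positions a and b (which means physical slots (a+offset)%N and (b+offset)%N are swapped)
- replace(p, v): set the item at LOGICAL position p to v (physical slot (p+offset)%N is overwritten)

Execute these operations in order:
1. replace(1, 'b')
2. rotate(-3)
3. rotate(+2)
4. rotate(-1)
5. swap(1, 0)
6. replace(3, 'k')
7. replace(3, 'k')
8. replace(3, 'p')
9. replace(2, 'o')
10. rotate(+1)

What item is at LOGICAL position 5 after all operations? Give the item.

Answer: F

Derivation:
After op 1 (replace(1, 'b')): offset=0, physical=[A,b,C,D,E,F], logical=[A,b,C,D,E,F]
After op 2 (rotate(-3)): offset=3, physical=[A,b,C,D,E,F], logical=[D,E,F,A,b,C]
After op 3 (rotate(+2)): offset=5, physical=[A,b,C,D,E,F], logical=[F,A,b,C,D,E]
After op 4 (rotate(-1)): offset=4, physical=[A,b,C,D,E,F], logical=[E,F,A,b,C,D]
After op 5 (swap(1, 0)): offset=4, physical=[A,b,C,D,F,E], logical=[F,E,A,b,C,D]
After op 6 (replace(3, 'k')): offset=4, physical=[A,k,C,D,F,E], logical=[F,E,A,k,C,D]
After op 7 (replace(3, 'k')): offset=4, physical=[A,k,C,D,F,E], logical=[F,E,A,k,C,D]
After op 8 (replace(3, 'p')): offset=4, physical=[A,p,C,D,F,E], logical=[F,E,A,p,C,D]
After op 9 (replace(2, 'o')): offset=4, physical=[o,p,C,D,F,E], logical=[F,E,o,p,C,D]
After op 10 (rotate(+1)): offset=5, physical=[o,p,C,D,F,E], logical=[E,o,p,C,D,F]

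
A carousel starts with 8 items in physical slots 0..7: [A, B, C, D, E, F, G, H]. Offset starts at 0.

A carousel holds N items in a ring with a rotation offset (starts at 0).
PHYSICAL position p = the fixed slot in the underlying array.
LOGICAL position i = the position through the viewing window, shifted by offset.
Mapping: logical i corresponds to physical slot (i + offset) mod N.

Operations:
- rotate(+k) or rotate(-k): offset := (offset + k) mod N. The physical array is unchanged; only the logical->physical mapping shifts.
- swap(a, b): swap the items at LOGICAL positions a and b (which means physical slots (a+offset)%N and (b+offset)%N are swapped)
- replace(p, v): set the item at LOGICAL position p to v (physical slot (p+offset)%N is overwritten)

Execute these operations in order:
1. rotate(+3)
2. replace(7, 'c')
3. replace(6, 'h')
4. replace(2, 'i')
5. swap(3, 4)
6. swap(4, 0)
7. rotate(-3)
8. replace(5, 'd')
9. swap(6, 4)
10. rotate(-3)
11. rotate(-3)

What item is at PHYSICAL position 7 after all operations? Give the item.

Answer: D

Derivation:
After op 1 (rotate(+3)): offset=3, physical=[A,B,C,D,E,F,G,H], logical=[D,E,F,G,H,A,B,C]
After op 2 (replace(7, 'c')): offset=3, physical=[A,B,c,D,E,F,G,H], logical=[D,E,F,G,H,A,B,c]
After op 3 (replace(6, 'h')): offset=3, physical=[A,h,c,D,E,F,G,H], logical=[D,E,F,G,H,A,h,c]
After op 4 (replace(2, 'i')): offset=3, physical=[A,h,c,D,E,i,G,H], logical=[D,E,i,G,H,A,h,c]
After op 5 (swap(3, 4)): offset=3, physical=[A,h,c,D,E,i,H,G], logical=[D,E,i,H,G,A,h,c]
After op 6 (swap(4, 0)): offset=3, physical=[A,h,c,G,E,i,H,D], logical=[G,E,i,H,D,A,h,c]
After op 7 (rotate(-3)): offset=0, physical=[A,h,c,G,E,i,H,D], logical=[A,h,c,G,E,i,H,D]
After op 8 (replace(5, 'd')): offset=0, physical=[A,h,c,G,E,d,H,D], logical=[A,h,c,G,E,d,H,D]
After op 9 (swap(6, 4)): offset=0, physical=[A,h,c,G,H,d,E,D], logical=[A,h,c,G,H,d,E,D]
After op 10 (rotate(-3)): offset=5, physical=[A,h,c,G,H,d,E,D], logical=[d,E,D,A,h,c,G,H]
After op 11 (rotate(-3)): offset=2, physical=[A,h,c,G,H,d,E,D], logical=[c,G,H,d,E,D,A,h]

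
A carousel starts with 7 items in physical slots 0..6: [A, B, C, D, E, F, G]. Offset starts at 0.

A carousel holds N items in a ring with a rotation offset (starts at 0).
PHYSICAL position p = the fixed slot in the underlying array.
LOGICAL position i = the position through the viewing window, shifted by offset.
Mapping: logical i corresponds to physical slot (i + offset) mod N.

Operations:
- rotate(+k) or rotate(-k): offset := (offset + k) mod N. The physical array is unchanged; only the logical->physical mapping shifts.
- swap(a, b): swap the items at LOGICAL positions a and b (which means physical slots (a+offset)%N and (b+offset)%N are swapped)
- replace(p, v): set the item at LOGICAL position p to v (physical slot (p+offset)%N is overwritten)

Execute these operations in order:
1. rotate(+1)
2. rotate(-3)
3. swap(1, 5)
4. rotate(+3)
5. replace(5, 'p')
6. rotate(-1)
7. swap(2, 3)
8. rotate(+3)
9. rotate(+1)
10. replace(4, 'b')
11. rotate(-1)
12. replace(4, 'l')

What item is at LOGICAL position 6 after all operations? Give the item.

After op 1 (rotate(+1)): offset=1, physical=[A,B,C,D,E,F,G], logical=[B,C,D,E,F,G,A]
After op 2 (rotate(-3)): offset=5, physical=[A,B,C,D,E,F,G], logical=[F,G,A,B,C,D,E]
After op 3 (swap(1, 5)): offset=5, physical=[A,B,C,G,E,F,D], logical=[F,D,A,B,C,G,E]
After op 4 (rotate(+3)): offset=1, physical=[A,B,C,G,E,F,D], logical=[B,C,G,E,F,D,A]
After op 5 (replace(5, 'p')): offset=1, physical=[A,B,C,G,E,F,p], logical=[B,C,G,E,F,p,A]
After op 6 (rotate(-1)): offset=0, physical=[A,B,C,G,E,F,p], logical=[A,B,C,G,E,F,p]
After op 7 (swap(2, 3)): offset=0, physical=[A,B,G,C,E,F,p], logical=[A,B,G,C,E,F,p]
After op 8 (rotate(+3)): offset=3, physical=[A,B,G,C,E,F,p], logical=[C,E,F,p,A,B,G]
After op 9 (rotate(+1)): offset=4, physical=[A,B,G,C,E,F,p], logical=[E,F,p,A,B,G,C]
After op 10 (replace(4, 'b')): offset=4, physical=[A,b,G,C,E,F,p], logical=[E,F,p,A,b,G,C]
After op 11 (rotate(-1)): offset=3, physical=[A,b,G,C,E,F,p], logical=[C,E,F,p,A,b,G]
After op 12 (replace(4, 'l')): offset=3, physical=[l,b,G,C,E,F,p], logical=[C,E,F,p,l,b,G]

Answer: G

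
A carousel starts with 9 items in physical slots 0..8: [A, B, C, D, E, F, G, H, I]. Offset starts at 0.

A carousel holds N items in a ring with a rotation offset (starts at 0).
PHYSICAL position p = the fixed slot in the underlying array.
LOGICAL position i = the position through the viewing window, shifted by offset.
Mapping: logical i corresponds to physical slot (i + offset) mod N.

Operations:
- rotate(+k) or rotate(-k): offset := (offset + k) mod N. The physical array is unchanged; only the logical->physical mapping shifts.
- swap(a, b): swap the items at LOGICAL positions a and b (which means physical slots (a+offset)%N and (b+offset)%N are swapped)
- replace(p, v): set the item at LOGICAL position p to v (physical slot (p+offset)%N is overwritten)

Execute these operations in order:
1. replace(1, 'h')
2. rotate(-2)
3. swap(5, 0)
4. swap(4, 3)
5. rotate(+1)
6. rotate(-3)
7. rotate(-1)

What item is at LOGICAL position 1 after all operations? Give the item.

After op 1 (replace(1, 'h')): offset=0, physical=[A,h,C,D,E,F,G,H,I], logical=[A,h,C,D,E,F,G,H,I]
After op 2 (rotate(-2)): offset=7, physical=[A,h,C,D,E,F,G,H,I], logical=[H,I,A,h,C,D,E,F,G]
After op 3 (swap(5, 0)): offset=7, physical=[A,h,C,H,E,F,G,D,I], logical=[D,I,A,h,C,H,E,F,G]
After op 4 (swap(4, 3)): offset=7, physical=[A,C,h,H,E,F,G,D,I], logical=[D,I,A,C,h,H,E,F,G]
After op 5 (rotate(+1)): offset=8, physical=[A,C,h,H,E,F,G,D,I], logical=[I,A,C,h,H,E,F,G,D]
After op 6 (rotate(-3)): offset=5, physical=[A,C,h,H,E,F,G,D,I], logical=[F,G,D,I,A,C,h,H,E]
After op 7 (rotate(-1)): offset=4, physical=[A,C,h,H,E,F,G,D,I], logical=[E,F,G,D,I,A,C,h,H]

Answer: F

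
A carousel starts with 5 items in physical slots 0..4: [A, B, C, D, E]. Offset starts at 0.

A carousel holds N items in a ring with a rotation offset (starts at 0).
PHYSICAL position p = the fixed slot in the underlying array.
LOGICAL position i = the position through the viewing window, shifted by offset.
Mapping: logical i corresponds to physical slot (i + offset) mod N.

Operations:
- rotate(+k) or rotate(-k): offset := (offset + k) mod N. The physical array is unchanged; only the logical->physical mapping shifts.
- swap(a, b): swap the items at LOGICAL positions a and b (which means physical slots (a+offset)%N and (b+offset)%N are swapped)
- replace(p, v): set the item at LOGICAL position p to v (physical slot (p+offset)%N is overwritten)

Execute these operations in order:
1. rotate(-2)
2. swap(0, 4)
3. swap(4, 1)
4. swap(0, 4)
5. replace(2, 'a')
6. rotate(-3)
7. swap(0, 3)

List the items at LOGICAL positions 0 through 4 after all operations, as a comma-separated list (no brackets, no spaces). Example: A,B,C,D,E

After op 1 (rotate(-2)): offset=3, physical=[A,B,C,D,E], logical=[D,E,A,B,C]
After op 2 (swap(0, 4)): offset=3, physical=[A,B,D,C,E], logical=[C,E,A,B,D]
After op 3 (swap(4, 1)): offset=3, physical=[A,B,E,C,D], logical=[C,D,A,B,E]
After op 4 (swap(0, 4)): offset=3, physical=[A,B,C,E,D], logical=[E,D,A,B,C]
After op 5 (replace(2, 'a')): offset=3, physical=[a,B,C,E,D], logical=[E,D,a,B,C]
After op 6 (rotate(-3)): offset=0, physical=[a,B,C,E,D], logical=[a,B,C,E,D]
After op 7 (swap(0, 3)): offset=0, physical=[E,B,C,a,D], logical=[E,B,C,a,D]

Answer: E,B,C,a,D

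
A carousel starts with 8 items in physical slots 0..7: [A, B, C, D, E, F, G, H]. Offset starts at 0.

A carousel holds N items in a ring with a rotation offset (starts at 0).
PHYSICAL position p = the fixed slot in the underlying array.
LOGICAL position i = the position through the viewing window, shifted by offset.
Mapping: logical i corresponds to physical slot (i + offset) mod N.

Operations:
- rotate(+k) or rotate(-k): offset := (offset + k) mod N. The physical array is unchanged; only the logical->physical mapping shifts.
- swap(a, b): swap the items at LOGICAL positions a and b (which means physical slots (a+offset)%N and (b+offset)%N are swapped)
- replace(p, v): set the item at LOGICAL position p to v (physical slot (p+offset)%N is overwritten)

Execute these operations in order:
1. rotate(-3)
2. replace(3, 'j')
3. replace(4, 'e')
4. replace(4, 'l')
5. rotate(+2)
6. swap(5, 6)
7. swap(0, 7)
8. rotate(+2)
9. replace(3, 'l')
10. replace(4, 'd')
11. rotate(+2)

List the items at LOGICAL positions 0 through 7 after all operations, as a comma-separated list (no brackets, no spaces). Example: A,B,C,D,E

Answer: D,l,d,H,G,j,l,C

Derivation:
After op 1 (rotate(-3)): offset=5, physical=[A,B,C,D,E,F,G,H], logical=[F,G,H,A,B,C,D,E]
After op 2 (replace(3, 'j')): offset=5, physical=[j,B,C,D,E,F,G,H], logical=[F,G,H,j,B,C,D,E]
After op 3 (replace(4, 'e')): offset=5, physical=[j,e,C,D,E,F,G,H], logical=[F,G,H,j,e,C,D,E]
After op 4 (replace(4, 'l')): offset=5, physical=[j,l,C,D,E,F,G,H], logical=[F,G,H,j,l,C,D,E]
After op 5 (rotate(+2)): offset=7, physical=[j,l,C,D,E,F,G,H], logical=[H,j,l,C,D,E,F,G]
After op 6 (swap(5, 6)): offset=7, physical=[j,l,C,D,F,E,G,H], logical=[H,j,l,C,D,F,E,G]
After op 7 (swap(0, 7)): offset=7, physical=[j,l,C,D,F,E,H,G], logical=[G,j,l,C,D,F,E,H]
After op 8 (rotate(+2)): offset=1, physical=[j,l,C,D,F,E,H,G], logical=[l,C,D,F,E,H,G,j]
After op 9 (replace(3, 'l')): offset=1, physical=[j,l,C,D,l,E,H,G], logical=[l,C,D,l,E,H,G,j]
After op 10 (replace(4, 'd')): offset=1, physical=[j,l,C,D,l,d,H,G], logical=[l,C,D,l,d,H,G,j]
After op 11 (rotate(+2)): offset=3, physical=[j,l,C,D,l,d,H,G], logical=[D,l,d,H,G,j,l,C]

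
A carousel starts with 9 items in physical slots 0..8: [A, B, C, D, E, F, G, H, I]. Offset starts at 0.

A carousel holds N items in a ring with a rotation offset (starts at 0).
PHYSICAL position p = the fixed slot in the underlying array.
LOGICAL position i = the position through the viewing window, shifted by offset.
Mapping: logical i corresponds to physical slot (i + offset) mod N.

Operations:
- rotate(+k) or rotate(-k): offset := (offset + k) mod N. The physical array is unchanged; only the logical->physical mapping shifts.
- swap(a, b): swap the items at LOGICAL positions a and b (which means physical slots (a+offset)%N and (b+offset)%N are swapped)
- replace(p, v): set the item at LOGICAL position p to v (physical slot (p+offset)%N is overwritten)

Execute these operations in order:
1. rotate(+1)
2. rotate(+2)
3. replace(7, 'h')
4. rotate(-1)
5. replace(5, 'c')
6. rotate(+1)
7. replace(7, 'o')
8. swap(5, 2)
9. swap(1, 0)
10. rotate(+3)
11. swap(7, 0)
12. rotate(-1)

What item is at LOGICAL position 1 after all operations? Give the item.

After op 1 (rotate(+1)): offset=1, physical=[A,B,C,D,E,F,G,H,I], logical=[B,C,D,E,F,G,H,I,A]
After op 2 (rotate(+2)): offset=3, physical=[A,B,C,D,E,F,G,H,I], logical=[D,E,F,G,H,I,A,B,C]
After op 3 (replace(7, 'h')): offset=3, physical=[A,h,C,D,E,F,G,H,I], logical=[D,E,F,G,H,I,A,h,C]
After op 4 (rotate(-1)): offset=2, physical=[A,h,C,D,E,F,G,H,I], logical=[C,D,E,F,G,H,I,A,h]
After op 5 (replace(5, 'c')): offset=2, physical=[A,h,C,D,E,F,G,c,I], logical=[C,D,E,F,G,c,I,A,h]
After op 6 (rotate(+1)): offset=3, physical=[A,h,C,D,E,F,G,c,I], logical=[D,E,F,G,c,I,A,h,C]
After op 7 (replace(7, 'o')): offset=3, physical=[A,o,C,D,E,F,G,c,I], logical=[D,E,F,G,c,I,A,o,C]
After op 8 (swap(5, 2)): offset=3, physical=[A,o,C,D,E,I,G,c,F], logical=[D,E,I,G,c,F,A,o,C]
After op 9 (swap(1, 0)): offset=3, physical=[A,o,C,E,D,I,G,c,F], logical=[E,D,I,G,c,F,A,o,C]
After op 10 (rotate(+3)): offset=6, physical=[A,o,C,E,D,I,G,c,F], logical=[G,c,F,A,o,C,E,D,I]
After op 11 (swap(7, 0)): offset=6, physical=[A,o,C,E,G,I,D,c,F], logical=[D,c,F,A,o,C,E,G,I]
After op 12 (rotate(-1)): offset=5, physical=[A,o,C,E,G,I,D,c,F], logical=[I,D,c,F,A,o,C,E,G]

Answer: D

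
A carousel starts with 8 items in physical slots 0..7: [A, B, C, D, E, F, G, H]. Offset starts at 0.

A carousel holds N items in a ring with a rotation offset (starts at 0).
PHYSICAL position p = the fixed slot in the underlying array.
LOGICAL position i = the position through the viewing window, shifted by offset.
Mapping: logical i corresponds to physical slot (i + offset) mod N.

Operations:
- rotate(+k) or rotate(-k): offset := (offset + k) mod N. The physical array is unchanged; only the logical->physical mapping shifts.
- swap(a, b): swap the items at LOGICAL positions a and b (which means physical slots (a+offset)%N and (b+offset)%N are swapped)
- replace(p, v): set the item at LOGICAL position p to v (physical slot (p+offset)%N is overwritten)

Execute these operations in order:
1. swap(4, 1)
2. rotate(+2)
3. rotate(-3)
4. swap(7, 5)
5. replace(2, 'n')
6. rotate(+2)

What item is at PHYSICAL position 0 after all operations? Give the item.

After op 1 (swap(4, 1)): offset=0, physical=[A,E,C,D,B,F,G,H], logical=[A,E,C,D,B,F,G,H]
After op 2 (rotate(+2)): offset=2, physical=[A,E,C,D,B,F,G,H], logical=[C,D,B,F,G,H,A,E]
After op 3 (rotate(-3)): offset=7, physical=[A,E,C,D,B,F,G,H], logical=[H,A,E,C,D,B,F,G]
After op 4 (swap(7, 5)): offset=7, physical=[A,E,C,D,G,F,B,H], logical=[H,A,E,C,D,G,F,B]
After op 5 (replace(2, 'n')): offset=7, physical=[A,n,C,D,G,F,B,H], logical=[H,A,n,C,D,G,F,B]
After op 6 (rotate(+2)): offset=1, physical=[A,n,C,D,G,F,B,H], logical=[n,C,D,G,F,B,H,A]

Answer: A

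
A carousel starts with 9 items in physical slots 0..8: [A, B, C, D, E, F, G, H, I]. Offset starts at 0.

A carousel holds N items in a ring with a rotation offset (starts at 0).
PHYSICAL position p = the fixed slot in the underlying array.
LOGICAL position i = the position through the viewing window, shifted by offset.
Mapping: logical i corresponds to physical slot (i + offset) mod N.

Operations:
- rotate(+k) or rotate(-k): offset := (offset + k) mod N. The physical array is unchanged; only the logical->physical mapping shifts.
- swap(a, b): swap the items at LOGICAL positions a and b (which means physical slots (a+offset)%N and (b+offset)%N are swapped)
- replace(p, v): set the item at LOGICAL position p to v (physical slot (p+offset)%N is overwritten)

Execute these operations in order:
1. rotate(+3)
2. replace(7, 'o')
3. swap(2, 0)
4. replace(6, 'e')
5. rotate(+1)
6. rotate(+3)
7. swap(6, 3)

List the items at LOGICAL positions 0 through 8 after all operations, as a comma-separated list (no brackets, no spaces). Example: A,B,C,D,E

After op 1 (rotate(+3)): offset=3, physical=[A,B,C,D,E,F,G,H,I], logical=[D,E,F,G,H,I,A,B,C]
After op 2 (replace(7, 'o')): offset=3, physical=[A,o,C,D,E,F,G,H,I], logical=[D,E,F,G,H,I,A,o,C]
After op 3 (swap(2, 0)): offset=3, physical=[A,o,C,F,E,D,G,H,I], logical=[F,E,D,G,H,I,A,o,C]
After op 4 (replace(6, 'e')): offset=3, physical=[e,o,C,F,E,D,G,H,I], logical=[F,E,D,G,H,I,e,o,C]
After op 5 (rotate(+1)): offset=4, physical=[e,o,C,F,E,D,G,H,I], logical=[E,D,G,H,I,e,o,C,F]
After op 6 (rotate(+3)): offset=7, physical=[e,o,C,F,E,D,G,H,I], logical=[H,I,e,o,C,F,E,D,G]
After op 7 (swap(6, 3)): offset=7, physical=[e,E,C,F,o,D,G,H,I], logical=[H,I,e,E,C,F,o,D,G]

Answer: H,I,e,E,C,F,o,D,G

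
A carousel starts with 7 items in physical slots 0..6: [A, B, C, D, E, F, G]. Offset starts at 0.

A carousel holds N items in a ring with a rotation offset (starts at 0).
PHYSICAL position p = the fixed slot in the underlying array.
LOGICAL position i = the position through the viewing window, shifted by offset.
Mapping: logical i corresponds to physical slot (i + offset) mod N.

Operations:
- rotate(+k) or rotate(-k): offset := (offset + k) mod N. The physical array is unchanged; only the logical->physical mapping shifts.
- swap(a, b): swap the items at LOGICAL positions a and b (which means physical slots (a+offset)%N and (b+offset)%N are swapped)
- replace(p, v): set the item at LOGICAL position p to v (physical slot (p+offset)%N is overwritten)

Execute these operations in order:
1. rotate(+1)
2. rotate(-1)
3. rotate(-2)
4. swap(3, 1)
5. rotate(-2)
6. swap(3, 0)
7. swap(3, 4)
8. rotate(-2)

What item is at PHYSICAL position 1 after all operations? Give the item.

Answer: G

Derivation:
After op 1 (rotate(+1)): offset=1, physical=[A,B,C,D,E,F,G], logical=[B,C,D,E,F,G,A]
After op 2 (rotate(-1)): offset=0, physical=[A,B,C,D,E,F,G], logical=[A,B,C,D,E,F,G]
After op 3 (rotate(-2)): offset=5, physical=[A,B,C,D,E,F,G], logical=[F,G,A,B,C,D,E]
After op 4 (swap(3, 1)): offset=5, physical=[A,G,C,D,E,F,B], logical=[F,B,A,G,C,D,E]
After op 5 (rotate(-2)): offset=3, physical=[A,G,C,D,E,F,B], logical=[D,E,F,B,A,G,C]
After op 6 (swap(3, 0)): offset=3, physical=[A,G,C,B,E,F,D], logical=[B,E,F,D,A,G,C]
After op 7 (swap(3, 4)): offset=3, physical=[D,G,C,B,E,F,A], logical=[B,E,F,A,D,G,C]
After op 8 (rotate(-2)): offset=1, physical=[D,G,C,B,E,F,A], logical=[G,C,B,E,F,A,D]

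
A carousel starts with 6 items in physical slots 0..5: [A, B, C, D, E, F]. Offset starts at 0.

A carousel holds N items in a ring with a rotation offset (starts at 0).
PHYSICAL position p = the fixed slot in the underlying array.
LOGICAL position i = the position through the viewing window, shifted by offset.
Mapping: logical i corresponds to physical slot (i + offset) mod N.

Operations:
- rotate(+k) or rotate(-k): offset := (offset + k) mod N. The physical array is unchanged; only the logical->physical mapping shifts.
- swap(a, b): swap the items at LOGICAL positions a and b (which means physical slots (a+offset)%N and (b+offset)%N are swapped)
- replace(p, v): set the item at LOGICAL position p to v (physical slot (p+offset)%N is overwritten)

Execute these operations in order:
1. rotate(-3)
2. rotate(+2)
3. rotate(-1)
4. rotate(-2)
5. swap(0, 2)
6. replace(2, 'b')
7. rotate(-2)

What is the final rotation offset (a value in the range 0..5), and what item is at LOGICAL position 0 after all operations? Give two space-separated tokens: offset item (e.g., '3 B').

Answer: 0 A

Derivation:
After op 1 (rotate(-3)): offset=3, physical=[A,B,C,D,E,F], logical=[D,E,F,A,B,C]
After op 2 (rotate(+2)): offset=5, physical=[A,B,C,D,E,F], logical=[F,A,B,C,D,E]
After op 3 (rotate(-1)): offset=4, physical=[A,B,C,D,E,F], logical=[E,F,A,B,C,D]
After op 4 (rotate(-2)): offset=2, physical=[A,B,C,D,E,F], logical=[C,D,E,F,A,B]
After op 5 (swap(0, 2)): offset=2, physical=[A,B,E,D,C,F], logical=[E,D,C,F,A,B]
After op 6 (replace(2, 'b')): offset=2, physical=[A,B,E,D,b,F], logical=[E,D,b,F,A,B]
After op 7 (rotate(-2)): offset=0, physical=[A,B,E,D,b,F], logical=[A,B,E,D,b,F]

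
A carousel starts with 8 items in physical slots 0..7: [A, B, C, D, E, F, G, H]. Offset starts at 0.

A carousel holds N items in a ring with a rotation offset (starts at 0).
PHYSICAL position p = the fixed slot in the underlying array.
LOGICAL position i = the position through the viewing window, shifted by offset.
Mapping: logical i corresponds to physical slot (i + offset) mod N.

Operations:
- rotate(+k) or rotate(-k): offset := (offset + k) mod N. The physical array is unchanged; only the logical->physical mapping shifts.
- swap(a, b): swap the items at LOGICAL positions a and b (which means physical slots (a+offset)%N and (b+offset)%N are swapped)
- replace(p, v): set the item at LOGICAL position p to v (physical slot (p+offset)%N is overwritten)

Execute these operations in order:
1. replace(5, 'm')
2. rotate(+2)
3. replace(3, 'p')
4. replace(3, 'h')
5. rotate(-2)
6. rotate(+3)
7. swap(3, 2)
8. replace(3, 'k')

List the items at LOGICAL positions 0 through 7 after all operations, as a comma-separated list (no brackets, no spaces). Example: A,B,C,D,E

Answer: D,E,G,k,H,A,B,C

Derivation:
After op 1 (replace(5, 'm')): offset=0, physical=[A,B,C,D,E,m,G,H], logical=[A,B,C,D,E,m,G,H]
After op 2 (rotate(+2)): offset=2, physical=[A,B,C,D,E,m,G,H], logical=[C,D,E,m,G,H,A,B]
After op 3 (replace(3, 'p')): offset=2, physical=[A,B,C,D,E,p,G,H], logical=[C,D,E,p,G,H,A,B]
After op 4 (replace(3, 'h')): offset=2, physical=[A,B,C,D,E,h,G,H], logical=[C,D,E,h,G,H,A,B]
After op 5 (rotate(-2)): offset=0, physical=[A,B,C,D,E,h,G,H], logical=[A,B,C,D,E,h,G,H]
After op 6 (rotate(+3)): offset=3, physical=[A,B,C,D,E,h,G,H], logical=[D,E,h,G,H,A,B,C]
After op 7 (swap(3, 2)): offset=3, physical=[A,B,C,D,E,G,h,H], logical=[D,E,G,h,H,A,B,C]
After op 8 (replace(3, 'k')): offset=3, physical=[A,B,C,D,E,G,k,H], logical=[D,E,G,k,H,A,B,C]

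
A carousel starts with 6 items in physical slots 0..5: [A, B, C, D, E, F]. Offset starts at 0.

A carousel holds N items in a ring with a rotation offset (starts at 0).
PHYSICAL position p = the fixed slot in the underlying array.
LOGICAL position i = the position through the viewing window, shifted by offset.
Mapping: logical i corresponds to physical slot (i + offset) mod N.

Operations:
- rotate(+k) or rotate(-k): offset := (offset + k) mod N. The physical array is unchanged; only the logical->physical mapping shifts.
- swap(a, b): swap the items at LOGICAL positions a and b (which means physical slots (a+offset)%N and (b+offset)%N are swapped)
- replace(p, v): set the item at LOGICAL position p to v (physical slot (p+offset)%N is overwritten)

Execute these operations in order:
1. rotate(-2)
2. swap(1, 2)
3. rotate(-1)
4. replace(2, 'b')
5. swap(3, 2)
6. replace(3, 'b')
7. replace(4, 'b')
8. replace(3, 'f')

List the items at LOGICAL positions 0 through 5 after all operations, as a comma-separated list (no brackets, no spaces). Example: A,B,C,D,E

After op 1 (rotate(-2)): offset=4, physical=[A,B,C,D,E,F], logical=[E,F,A,B,C,D]
After op 2 (swap(1, 2)): offset=4, physical=[F,B,C,D,E,A], logical=[E,A,F,B,C,D]
After op 3 (rotate(-1)): offset=3, physical=[F,B,C,D,E,A], logical=[D,E,A,F,B,C]
After op 4 (replace(2, 'b')): offset=3, physical=[F,B,C,D,E,b], logical=[D,E,b,F,B,C]
After op 5 (swap(3, 2)): offset=3, physical=[b,B,C,D,E,F], logical=[D,E,F,b,B,C]
After op 6 (replace(3, 'b')): offset=3, physical=[b,B,C,D,E,F], logical=[D,E,F,b,B,C]
After op 7 (replace(4, 'b')): offset=3, physical=[b,b,C,D,E,F], logical=[D,E,F,b,b,C]
After op 8 (replace(3, 'f')): offset=3, physical=[f,b,C,D,E,F], logical=[D,E,F,f,b,C]

Answer: D,E,F,f,b,C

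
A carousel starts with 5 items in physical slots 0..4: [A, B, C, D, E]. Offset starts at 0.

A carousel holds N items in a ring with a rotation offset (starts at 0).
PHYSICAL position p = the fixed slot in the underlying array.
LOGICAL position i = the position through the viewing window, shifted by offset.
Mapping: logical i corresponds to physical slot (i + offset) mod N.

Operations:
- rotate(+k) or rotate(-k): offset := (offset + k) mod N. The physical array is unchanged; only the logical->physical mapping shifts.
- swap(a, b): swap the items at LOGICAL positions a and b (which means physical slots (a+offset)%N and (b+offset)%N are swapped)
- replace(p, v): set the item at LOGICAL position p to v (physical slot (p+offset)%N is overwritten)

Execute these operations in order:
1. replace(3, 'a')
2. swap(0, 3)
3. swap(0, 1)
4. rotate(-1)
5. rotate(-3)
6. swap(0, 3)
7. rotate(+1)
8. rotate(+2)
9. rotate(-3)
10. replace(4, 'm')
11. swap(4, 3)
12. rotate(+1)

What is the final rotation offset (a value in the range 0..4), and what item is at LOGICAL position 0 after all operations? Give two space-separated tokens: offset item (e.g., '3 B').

Answer: 2 C

Derivation:
After op 1 (replace(3, 'a')): offset=0, physical=[A,B,C,a,E], logical=[A,B,C,a,E]
After op 2 (swap(0, 3)): offset=0, physical=[a,B,C,A,E], logical=[a,B,C,A,E]
After op 3 (swap(0, 1)): offset=0, physical=[B,a,C,A,E], logical=[B,a,C,A,E]
After op 4 (rotate(-1)): offset=4, physical=[B,a,C,A,E], logical=[E,B,a,C,A]
After op 5 (rotate(-3)): offset=1, physical=[B,a,C,A,E], logical=[a,C,A,E,B]
After op 6 (swap(0, 3)): offset=1, physical=[B,E,C,A,a], logical=[E,C,A,a,B]
After op 7 (rotate(+1)): offset=2, physical=[B,E,C,A,a], logical=[C,A,a,B,E]
After op 8 (rotate(+2)): offset=4, physical=[B,E,C,A,a], logical=[a,B,E,C,A]
After op 9 (rotate(-3)): offset=1, physical=[B,E,C,A,a], logical=[E,C,A,a,B]
After op 10 (replace(4, 'm')): offset=1, physical=[m,E,C,A,a], logical=[E,C,A,a,m]
After op 11 (swap(4, 3)): offset=1, physical=[a,E,C,A,m], logical=[E,C,A,m,a]
After op 12 (rotate(+1)): offset=2, physical=[a,E,C,A,m], logical=[C,A,m,a,E]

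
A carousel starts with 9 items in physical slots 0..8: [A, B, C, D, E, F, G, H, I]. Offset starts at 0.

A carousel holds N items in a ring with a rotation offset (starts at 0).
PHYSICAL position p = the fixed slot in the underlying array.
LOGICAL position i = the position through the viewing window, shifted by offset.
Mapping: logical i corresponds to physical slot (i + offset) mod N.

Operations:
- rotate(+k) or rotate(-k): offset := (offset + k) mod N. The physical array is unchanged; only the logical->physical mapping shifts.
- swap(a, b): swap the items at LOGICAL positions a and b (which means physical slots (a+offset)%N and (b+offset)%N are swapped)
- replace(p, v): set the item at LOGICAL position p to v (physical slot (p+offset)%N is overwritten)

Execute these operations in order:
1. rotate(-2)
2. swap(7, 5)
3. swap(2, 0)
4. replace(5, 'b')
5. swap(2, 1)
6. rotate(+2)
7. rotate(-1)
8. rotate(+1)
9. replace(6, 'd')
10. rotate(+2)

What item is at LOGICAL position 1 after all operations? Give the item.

Answer: b

Derivation:
After op 1 (rotate(-2)): offset=7, physical=[A,B,C,D,E,F,G,H,I], logical=[H,I,A,B,C,D,E,F,G]
After op 2 (swap(7, 5)): offset=7, physical=[A,B,C,F,E,D,G,H,I], logical=[H,I,A,B,C,F,E,D,G]
After op 3 (swap(2, 0)): offset=7, physical=[H,B,C,F,E,D,G,A,I], logical=[A,I,H,B,C,F,E,D,G]
After op 4 (replace(5, 'b')): offset=7, physical=[H,B,C,b,E,D,G,A,I], logical=[A,I,H,B,C,b,E,D,G]
After op 5 (swap(2, 1)): offset=7, physical=[I,B,C,b,E,D,G,A,H], logical=[A,H,I,B,C,b,E,D,G]
After op 6 (rotate(+2)): offset=0, physical=[I,B,C,b,E,D,G,A,H], logical=[I,B,C,b,E,D,G,A,H]
After op 7 (rotate(-1)): offset=8, physical=[I,B,C,b,E,D,G,A,H], logical=[H,I,B,C,b,E,D,G,A]
After op 8 (rotate(+1)): offset=0, physical=[I,B,C,b,E,D,G,A,H], logical=[I,B,C,b,E,D,G,A,H]
After op 9 (replace(6, 'd')): offset=0, physical=[I,B,C,b,E,D,d,A,H], logical=[I,B,C,b,E,D,d,A,H]
After op 10 (rotate(+2)): offset=2, physical=[I,B,C,b,E,D,d,A,H], logical=[C,b,E,D,d,A,H,I,B]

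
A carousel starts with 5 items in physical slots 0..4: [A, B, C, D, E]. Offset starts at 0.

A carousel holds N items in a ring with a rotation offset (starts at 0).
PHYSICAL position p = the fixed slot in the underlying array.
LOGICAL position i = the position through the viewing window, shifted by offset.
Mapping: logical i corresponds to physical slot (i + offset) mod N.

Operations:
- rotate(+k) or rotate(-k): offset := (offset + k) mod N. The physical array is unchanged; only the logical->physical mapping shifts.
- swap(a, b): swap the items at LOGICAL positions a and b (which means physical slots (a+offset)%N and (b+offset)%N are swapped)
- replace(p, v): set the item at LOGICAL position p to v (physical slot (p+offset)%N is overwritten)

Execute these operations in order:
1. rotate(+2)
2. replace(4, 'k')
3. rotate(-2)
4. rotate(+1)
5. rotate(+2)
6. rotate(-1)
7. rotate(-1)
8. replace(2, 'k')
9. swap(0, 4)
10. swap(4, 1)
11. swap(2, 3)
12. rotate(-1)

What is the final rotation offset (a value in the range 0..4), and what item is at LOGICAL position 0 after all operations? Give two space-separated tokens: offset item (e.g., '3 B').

Answer: 0 C

Derivation:
After op 1 (rotate(+2)): offset=2, physical=[A,B,C,D,E], logical=[C,D,E,A,B]
After op 2 (replace(4, 'k')): offset=2, physical=[A,k,C,D,E], logical=[C,D,E,A,k]
After op 3 (rotate(-2)): offset=0, physical=[A,k,C,D,E], logical=[A,k,C,D,E]
After op 4 (rotate(+1)): offset=1, physical=[A,k,C,D,E], logical=[k,C,D,E,A]
After op 5 (rotate(+2)): offset=3, physical=[A,k,C,D,E], logical=[D,E,A,k,C]
After op 6 (rotate(-1)): offset=2, physical=[A,k,C,D,E], logical=[C,D,E,A,k]
After op 7 (rotate(-1)): offset=1, physical=[A,k,C,D,E], logical=[k,C,D,E,A]
After op 8 (replace(2, 'k')): offset=1, physical=[A,k,C,k,E], logical=[k,C,k,E,A]
After op 9 (swap(0, 4)): offset=1, physical=[k,A,C,k,E], logical=[A,C,k,E,k]
After op 10 (swap(4, 1)): offset=1, physical=[C,A,k,k,E], logical=[A,k,k,E,C]
After op 11 (swap(2, 3)): offset=1, physical=[C,A,k,E,k], logical=[A,k,E,k,C]
After op 12 (rotate(-1)): offset=0, physical=[C,A,k,E,k], logical=[C,A,k,E,k]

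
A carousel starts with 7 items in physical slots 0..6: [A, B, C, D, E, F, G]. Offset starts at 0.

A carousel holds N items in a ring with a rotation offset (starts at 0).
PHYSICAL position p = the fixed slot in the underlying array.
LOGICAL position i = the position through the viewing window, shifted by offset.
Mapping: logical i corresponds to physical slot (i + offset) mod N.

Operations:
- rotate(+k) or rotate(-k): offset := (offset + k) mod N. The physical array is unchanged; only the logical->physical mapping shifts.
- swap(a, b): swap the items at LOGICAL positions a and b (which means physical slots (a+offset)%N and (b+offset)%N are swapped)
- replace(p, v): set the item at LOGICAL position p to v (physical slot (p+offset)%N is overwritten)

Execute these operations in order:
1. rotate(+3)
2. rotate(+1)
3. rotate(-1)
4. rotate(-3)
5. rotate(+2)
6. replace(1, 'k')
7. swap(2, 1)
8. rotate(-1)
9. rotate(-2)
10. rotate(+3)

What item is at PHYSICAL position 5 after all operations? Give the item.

After op 1 (rotate(+3)): offset=3, physical=[A,B,C,D,E,F,G], logical=[D,E,F,G,A,B,C]
After op 2 (rotate(+1)): offset=4, physical=[A,B,C,D,E,F,G], logical=[E,F,G,A,B,C,D]
After op 3 (rotate(-1)): offset=3, physical=[A,B,C,D,E,F,G], logical=[D,E,F,G,A,B,C]
After op 4 (rotate(-3)): offset=0, physical=[A,B,C,D,E,F,G], logical=[A,B,C,D,E,F,G]
After op 5 (rotate(+2)): offset=2, physical=[A,B,C,D,E,F,G], logical=[C,D,E,F,G,A,B]
After op 6 (replace(1, 'k')): offset=2, physical=[A,B,C,k,E,F,G], logical=[C,k,E,F,G,A,B]
After op 7 (swap(2, 1)): offset=2, physical=[A,B,C,E,k,F,G], logical=[C,E,k,F,G,A,B]
After op 8 (rotate(-1)): offset=1, physical=[A,B,C,E,k,F,G], logical=[B,C,E,k,F,G,A]
After op 9 (rotate(-2)): offset=6, physical=[A,B,C,E,k,F,G], logical=[G,A,B,C,E,k,F]
After op 10 (rotate(+3)): offset=2, physical=[A,B,C,E,k,F,G], logical=[C,E,k,F,G,A,B]

Answer: F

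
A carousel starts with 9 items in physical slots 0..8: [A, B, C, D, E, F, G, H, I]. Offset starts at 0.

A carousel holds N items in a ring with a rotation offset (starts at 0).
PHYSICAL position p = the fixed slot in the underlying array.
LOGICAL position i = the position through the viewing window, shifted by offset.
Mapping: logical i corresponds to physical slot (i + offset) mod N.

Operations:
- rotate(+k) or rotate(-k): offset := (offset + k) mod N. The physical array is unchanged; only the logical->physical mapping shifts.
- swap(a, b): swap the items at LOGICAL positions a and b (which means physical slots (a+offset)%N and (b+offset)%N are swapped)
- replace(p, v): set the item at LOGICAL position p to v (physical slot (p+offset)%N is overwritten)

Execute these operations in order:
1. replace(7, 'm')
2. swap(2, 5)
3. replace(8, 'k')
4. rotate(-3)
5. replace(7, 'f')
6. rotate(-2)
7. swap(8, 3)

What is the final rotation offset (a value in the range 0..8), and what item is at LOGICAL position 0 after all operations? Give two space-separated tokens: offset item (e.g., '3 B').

Answer: 4 f

Derivation:
After op 1 (replace(7, 'm')): offset=0, physical=[A,B,C,D,E,F,G,m,I], logical=[A,B,C,D,E,F,G,m,I]
After op 2 (swap(2, 5)): offset=0, physical=[A,B,F,D,E,C,G,m,I], logical=[A,B,F,D,E,C,G,m,I]
After op 3 (replace(8, 'k')): offset=0, physical=[A,B,F,D,E,C,G,m,k], logical=[A,B,F,D,E,C,G,m,k]
After op 4 (rotate(-3)): offset=6, physical=[A,B,F,D,E,C,G,m,k], logical=[G,m,k,A,B,F,D,E,C]
After op 5 (replace(7, 'f')): offset=6, physical=[A,B,F,D,f,C,G,m,k], logical=[G,m,k,A,B,F,D,f,C]
After op 6 (rotate(-2)): offset=4, physical=[A,B,F,D,f,C,G,m,k], logical=[f,C,G,m,k,A,B,F,D]
After op 7 (swap(8, 3)): offset=4, physical=[A,B,F,m,f,C,G,D,k], logical=[f,C,G,D,k,A,B,F,m]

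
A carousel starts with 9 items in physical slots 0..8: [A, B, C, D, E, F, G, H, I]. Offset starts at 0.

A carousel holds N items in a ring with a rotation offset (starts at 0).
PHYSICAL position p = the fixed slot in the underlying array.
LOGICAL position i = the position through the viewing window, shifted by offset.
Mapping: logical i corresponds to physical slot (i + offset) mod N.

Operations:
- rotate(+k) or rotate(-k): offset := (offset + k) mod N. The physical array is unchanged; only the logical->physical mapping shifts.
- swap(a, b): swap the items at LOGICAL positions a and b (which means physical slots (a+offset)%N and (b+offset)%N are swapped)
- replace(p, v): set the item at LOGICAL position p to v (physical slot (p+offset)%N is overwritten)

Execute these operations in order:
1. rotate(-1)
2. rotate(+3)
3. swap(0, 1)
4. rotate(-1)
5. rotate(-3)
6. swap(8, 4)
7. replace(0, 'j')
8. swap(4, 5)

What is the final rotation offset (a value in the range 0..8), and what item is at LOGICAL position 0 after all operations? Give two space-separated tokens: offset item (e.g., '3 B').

After op 1 (rotate(-1)): offset=8, physical=[A,B,C,D,E,F,G,H,I], logical=[I,A,B,C,D,E,F,G,H]
After op 2 (rotate(+3)): offset=2, physical=[A,B,C,D,E,F,G,H,I], logical=[C,D,E,F,G,H,I,A,B]
After op 3 (swap(0, 1)): offset=2, physical=[A,B,D,C,E,F,G,H,I], logical=[D,C,E,F,G,H,I,A,B]
After op 4 (rotate(-1)): offset=1, physical=[A,B,D,C,E,F,G,H,I], logical=[B,D,C,E,F,G,H,I,A]
After op 5 (rotate(-3)): offset=7, physical=[A,B,D,C,E,F,G,H,I], logical=[H,I,A,B,D,C,E,F,G]
After op 6 (swap(8, 4)): offset=7, physical=[A,B,G,C,E,F,D,H,I], logical=[H,I,A,B,G,C,E,F,D]
After op 7 (replace(0, 'j')): offset=7, physical=[A,B,G,C,E,F,D,j,I], logical=[j,I,A,B,G,C,E,F,D]
After op 8 (swap(4, 5)): offset=7, physical=[A,B,C,G,E,F,D,j,I], logical=[j,I,A,B,C,G,E,F,D]

Answer: 7 j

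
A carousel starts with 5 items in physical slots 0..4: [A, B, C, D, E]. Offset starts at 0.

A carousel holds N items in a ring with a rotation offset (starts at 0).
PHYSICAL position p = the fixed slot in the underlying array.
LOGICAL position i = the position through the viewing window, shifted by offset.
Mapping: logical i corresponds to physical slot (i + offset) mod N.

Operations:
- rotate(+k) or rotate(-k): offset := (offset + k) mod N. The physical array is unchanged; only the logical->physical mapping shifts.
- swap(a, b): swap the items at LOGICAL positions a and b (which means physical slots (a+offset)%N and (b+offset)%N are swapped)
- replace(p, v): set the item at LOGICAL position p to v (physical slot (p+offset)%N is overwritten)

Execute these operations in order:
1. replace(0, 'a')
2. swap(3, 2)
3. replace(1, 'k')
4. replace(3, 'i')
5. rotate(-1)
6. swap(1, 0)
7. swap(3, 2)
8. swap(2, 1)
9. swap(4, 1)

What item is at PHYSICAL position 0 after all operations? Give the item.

After op 1 (replace(0, 'a')): offset=0, physical=[a,B,C,D,E], logical=[a,B,C,D,E]
After op 2 (swap(3, 2)): offset=0, physical=[a,B,D,C,E], logical=[a,B,D,C,E]
After op 3 (replace(1, 'k')): offset=0, physical=[a,k,D,C,E], logical=[a,k,D,C,E]
After op 4 (replace(3, 'i')): offset=0, physical=[a,k,D,i,E], logical=[a,k,D,i,E]
After op 5 (rotate(-1)): offset=4, physical=[a,k,D,i,E], logical=[E,a,k,D,i]
After op 6 (swap(1, 0)): offset=4, physical=[E,k,D,i,a], logical=[a,E,k,D,i]
After op 7 (swap(3, 2)): offset=4, physical=[E,D,k,i,a], logical=[a,E,D,k,i]
After op 8 (swap(2, 1)): offset=4, physical=[D,E,k,i,a], logical=[a,D,E,k,i]
After op 9 (swap(4, 1)): offset=4, physical=[i,E,k,D,a], logical=[a,i,E,k,D]

Answer: i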